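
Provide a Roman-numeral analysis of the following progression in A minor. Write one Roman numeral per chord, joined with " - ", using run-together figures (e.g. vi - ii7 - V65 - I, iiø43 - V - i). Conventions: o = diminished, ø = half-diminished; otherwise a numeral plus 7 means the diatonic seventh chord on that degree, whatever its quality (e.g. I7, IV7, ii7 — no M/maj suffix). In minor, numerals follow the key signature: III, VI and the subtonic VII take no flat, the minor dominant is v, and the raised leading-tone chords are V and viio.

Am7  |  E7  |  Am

Am7: root A is the tonic; minor seventh chord there is i7.
E7: root E is the dominant; dominant seventh chord there is V7.
Am: minor triad on A = scale degree 1 → i.

i7 - V7 - i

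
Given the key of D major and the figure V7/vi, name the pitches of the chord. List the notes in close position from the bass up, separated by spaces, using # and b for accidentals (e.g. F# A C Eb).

V7/vi is a secondary dominant — the dominant seventh of vi. vi in D major is B, so the applied chord's root is F#, a perfect fifth above.
Building a dominant seventh chord on F# gives F#-A#-C#-E.

F# A# C# E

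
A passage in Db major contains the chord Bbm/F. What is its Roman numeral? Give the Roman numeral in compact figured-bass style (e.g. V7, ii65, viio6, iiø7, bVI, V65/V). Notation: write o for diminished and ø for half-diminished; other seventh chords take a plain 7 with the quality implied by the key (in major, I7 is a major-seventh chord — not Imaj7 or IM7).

Stacked in thirds the chord is Bb-Db-F: a minor triad on Bb.
Bb is scale degree 6 in Db major, and a minor triad on that degree is written vi.
With F in the bass the chord is in second inversion, so the figured bass is 64.

vi64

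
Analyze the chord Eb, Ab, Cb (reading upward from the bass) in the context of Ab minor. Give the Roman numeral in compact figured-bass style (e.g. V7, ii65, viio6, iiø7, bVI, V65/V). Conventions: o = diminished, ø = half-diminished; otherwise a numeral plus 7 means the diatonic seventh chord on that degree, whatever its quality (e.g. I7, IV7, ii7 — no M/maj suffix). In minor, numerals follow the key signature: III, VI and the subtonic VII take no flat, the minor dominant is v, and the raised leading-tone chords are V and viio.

The pitches Ab-Cb-Eb form a minor triad rooted on Ab.
In Ab minor, Ab is the tonic; the diatonic minor triad there is i.
With Eb in the bass the chord is in second inversion, so the figured bass is 64.

i64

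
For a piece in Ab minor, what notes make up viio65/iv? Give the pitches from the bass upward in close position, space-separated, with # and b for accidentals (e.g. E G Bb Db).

The slash marks an applied leading-tone chord: viio of iv. In Ab minor, iv is Db, so the leading tone to it is C, a half step below.
Building a fully diminished seventh chord on C gives C-Eb-Gb-Bbb.
The figured bass 65 indicates first inversion, placing the third (Eb) in the bass: Eb-Gb-Bbb-C.

Eb Gb Bbb C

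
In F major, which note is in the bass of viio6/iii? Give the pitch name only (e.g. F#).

B

The applied chord viio6/iii is rooted on G#: G#-B-D.
The figure 6 means first inversion — the third is in the bass.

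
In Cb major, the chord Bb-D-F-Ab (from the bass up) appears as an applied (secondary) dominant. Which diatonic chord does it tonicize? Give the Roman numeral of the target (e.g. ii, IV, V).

The chord is a dominant seventh chord on Bb.
A dominant resolves down a perfect fifth: Bb → Eb. In Cb major, Eb is scale degree 3, i.e. iii.

iii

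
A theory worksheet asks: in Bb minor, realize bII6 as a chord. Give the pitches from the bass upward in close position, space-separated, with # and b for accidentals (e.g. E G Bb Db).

Eb Gb Cb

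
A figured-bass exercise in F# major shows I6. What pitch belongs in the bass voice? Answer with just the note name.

A#

I in F# major has root F#; the chord is F#-A#-C#.
The figure 6 means first inversion — the third is in the bass.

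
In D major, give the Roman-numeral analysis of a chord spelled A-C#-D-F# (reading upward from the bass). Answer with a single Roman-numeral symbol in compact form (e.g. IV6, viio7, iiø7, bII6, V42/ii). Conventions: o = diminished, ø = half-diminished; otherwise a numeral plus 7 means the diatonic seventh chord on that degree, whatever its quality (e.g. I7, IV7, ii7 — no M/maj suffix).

I43

The pitches D-F#-A-C# form a major seventh chord rooted on D.
In D major, D is the tonic; the diatonic major seventh chord there is I7.
With A in the bass the chord is in second inversion, so the figured bass is 43.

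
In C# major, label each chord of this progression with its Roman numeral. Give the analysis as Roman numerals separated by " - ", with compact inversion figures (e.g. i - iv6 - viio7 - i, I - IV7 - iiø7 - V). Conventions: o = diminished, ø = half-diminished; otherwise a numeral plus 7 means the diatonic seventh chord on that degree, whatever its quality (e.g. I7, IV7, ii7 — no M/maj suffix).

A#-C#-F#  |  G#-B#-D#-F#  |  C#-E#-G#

A#-C#-F#: root F# is the subdominant; major triad there is IV6.
G#-B#-D#-F# has root G#, degree 5 in C# major, so V7.
C#-E#-G#: root C# is the tonic; major triad there is I.

IV6 - V7 - I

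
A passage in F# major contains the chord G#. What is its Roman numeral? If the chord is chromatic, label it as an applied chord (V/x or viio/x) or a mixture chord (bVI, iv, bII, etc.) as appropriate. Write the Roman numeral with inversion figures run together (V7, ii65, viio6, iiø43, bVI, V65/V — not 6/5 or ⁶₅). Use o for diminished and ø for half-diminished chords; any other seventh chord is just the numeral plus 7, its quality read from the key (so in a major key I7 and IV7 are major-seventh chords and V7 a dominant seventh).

The pitches G#-B#-D# form a major triad rooted on G#.
G# is not a diatonic chord root with this quality in F# major, but it lies a perfect fifth above C# (V), so the chord functions as an applied dominant of V.

V/V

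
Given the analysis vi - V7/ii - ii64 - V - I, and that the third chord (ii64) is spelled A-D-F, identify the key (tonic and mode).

C major

The anchor chord is a minor triad on D, labeled ii64.
ii64 on D implies D is the supertonic; that puts the tonic at C, and the lowercase numeral fits major mode.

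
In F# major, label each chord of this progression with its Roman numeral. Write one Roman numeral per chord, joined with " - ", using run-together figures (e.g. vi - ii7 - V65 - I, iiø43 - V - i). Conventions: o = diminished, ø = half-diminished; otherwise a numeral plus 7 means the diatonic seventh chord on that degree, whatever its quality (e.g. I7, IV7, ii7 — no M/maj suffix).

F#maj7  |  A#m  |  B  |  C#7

I7 - iii - IV - V7

F#maj7: major seventh chord on F# = scale degree 1 → I7.
A#m: minor triad on A# = scale degree 3 → iii.
B: major triad on B = scale degree 4 → IV.
C#7: root C# is the dominant; dominant seventh chord there is V7.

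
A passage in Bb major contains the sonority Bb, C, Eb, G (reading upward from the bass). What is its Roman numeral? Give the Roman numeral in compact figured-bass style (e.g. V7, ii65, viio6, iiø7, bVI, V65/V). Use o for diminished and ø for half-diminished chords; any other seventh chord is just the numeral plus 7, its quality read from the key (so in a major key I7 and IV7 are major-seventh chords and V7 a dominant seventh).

The pitches C-Eb-G-Bb form a minor seventh chord rooted on C.
C is scale degree 2 in Bb major, and a minor seventh chord on that degree is written ii7.
With Bb in the bass the chord is in third inversion, so the figured bass is 42.

ii42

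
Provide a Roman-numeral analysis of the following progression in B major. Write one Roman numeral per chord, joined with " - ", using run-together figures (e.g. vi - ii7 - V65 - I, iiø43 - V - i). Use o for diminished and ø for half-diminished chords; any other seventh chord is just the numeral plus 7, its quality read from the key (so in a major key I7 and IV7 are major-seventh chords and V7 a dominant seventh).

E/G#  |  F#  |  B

E/G#: root E is the subdominant; major triad there is IV6.
F# has root F#, degree 5 in B major, so V.
B: root B is the tonic; major triad there is I.

IV6 - V - I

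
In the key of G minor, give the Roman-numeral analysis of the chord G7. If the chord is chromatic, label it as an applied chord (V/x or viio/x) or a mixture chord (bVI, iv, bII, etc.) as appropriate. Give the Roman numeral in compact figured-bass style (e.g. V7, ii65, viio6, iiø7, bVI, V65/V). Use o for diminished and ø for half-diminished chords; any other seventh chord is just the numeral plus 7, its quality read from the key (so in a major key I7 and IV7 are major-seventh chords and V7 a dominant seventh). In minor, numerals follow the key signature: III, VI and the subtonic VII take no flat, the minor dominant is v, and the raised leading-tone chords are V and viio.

V7/iv

The pitches G-B-D-F form a dominant seventh chord rooted on G.
G is not a diatonic chord root with this quality in G minor, but it lies a perfect fifth above C (iv), so the chord functions as an applied dominant of iv.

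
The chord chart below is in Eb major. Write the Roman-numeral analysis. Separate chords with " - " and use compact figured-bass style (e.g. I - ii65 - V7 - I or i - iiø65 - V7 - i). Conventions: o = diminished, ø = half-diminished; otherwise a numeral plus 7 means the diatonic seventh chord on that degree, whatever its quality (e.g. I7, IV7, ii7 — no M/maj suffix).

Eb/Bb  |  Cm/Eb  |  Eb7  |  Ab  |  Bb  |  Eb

I64 - vi6 - V7/IV - IV - V - I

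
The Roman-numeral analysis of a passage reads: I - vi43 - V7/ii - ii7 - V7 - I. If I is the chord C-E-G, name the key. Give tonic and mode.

C major

The anchor chord is a major triad on C, labeled I.
If C is scale degree 1 and the mode makes that degree carry a major triad, the tonic is C and the mode is major.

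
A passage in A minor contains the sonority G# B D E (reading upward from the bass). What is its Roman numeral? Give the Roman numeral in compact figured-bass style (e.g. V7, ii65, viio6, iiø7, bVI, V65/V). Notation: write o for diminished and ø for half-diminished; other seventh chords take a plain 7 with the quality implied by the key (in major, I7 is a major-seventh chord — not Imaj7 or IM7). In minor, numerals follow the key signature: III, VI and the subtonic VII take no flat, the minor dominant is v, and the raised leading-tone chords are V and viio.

The pitches E-G#-B-D form a dominant seventh chord rooted on E.
In A minor, E is the dominant; the diatonic dominant seventh chord there is V7.
With G# in the bass the chord is in first inversion, so the figured bass is 65.

V65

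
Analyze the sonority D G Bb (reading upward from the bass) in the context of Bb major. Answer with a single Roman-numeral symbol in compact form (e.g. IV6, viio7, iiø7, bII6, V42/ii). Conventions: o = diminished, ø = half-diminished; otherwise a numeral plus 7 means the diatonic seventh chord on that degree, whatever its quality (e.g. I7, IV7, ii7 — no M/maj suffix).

vi64

The pitches G-Bb-D form a minor triad rooted on G.
G is scale degree 6 in Bb major, and a minor triad on that degree is written vi.
With D in the bass the chord is in second inversion, so the figured bass is 64.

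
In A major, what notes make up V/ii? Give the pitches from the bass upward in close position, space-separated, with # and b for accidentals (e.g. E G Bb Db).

F# A# C#

V/ii is a secondary dominant — the dominant triad of ii. ii in A major is B, so the applied chord's root is F#, a perfect fifth above.
Building a major triad on F# gives F#-A#-C#.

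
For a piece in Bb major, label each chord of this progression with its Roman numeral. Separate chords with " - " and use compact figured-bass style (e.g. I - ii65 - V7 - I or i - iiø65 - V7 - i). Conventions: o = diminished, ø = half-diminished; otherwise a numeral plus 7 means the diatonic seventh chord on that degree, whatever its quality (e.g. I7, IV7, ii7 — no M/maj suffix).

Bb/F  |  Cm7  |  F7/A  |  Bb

I64 - ii7 - V65 - I

Bb/F has root Bb, degree 1 in Bb major, so I64.
Cm7: root C is the supertonic; minor seventh chord there is ii7.
F7/A: root F is the dominant; dominant seventh chord there is V65.
Bb: major triad on Bb = scale degree 1 → I.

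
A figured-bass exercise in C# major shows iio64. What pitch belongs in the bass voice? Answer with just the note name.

A

iio in C# major has root D#; the chord is D#-F#-A.
The figure 64 means second inversion — the fifth is in the bass.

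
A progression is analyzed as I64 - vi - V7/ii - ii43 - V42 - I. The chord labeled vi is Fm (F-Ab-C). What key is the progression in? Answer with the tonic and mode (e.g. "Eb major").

Ab major

vi is given as F-Ab-C — a minor triad with root F.
Counting down 5 scale steps from F places the tonic on Ab; a minor triad on degree 6 is diatonic only in major.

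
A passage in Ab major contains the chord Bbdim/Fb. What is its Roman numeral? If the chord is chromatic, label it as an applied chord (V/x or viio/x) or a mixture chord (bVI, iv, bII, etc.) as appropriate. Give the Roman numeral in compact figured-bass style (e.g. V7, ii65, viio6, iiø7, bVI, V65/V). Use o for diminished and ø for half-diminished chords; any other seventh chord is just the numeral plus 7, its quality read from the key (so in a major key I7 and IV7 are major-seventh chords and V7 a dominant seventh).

iio64

The pitches Bb-Db-Fb form a diminished triad rooted on Bb.
Bb is the second degree of Ab major. This is the diminished supertonic triad, borrowed from the parallel minor.
With Fb in the bass the chord is in second inversion, so the figured bass is 64.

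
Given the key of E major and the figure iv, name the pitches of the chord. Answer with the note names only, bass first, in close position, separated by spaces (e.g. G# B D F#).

A C E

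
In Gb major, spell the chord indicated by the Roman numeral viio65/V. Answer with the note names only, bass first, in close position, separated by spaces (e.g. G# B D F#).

Eb Gb Bbb C

viio65/V is a secondary leading-tone chord. The target V is Db in Gb major; the applied chord is rooted a semitone below, on C.
Building a fully diminished seventh chord on C gives C-Eb-Gb-Bbb.
With the 65 figure the chord is in first inversion; from the bass Eb upward in close position it reads Eb-Gb-Bbb-C.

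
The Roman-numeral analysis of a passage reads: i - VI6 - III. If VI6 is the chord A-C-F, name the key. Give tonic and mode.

The chord F/A is a major triad rooted on F; its label is VI6.
Counting down 5 scale steps from F places the tonic on A; a major triad on degree 6 is diatonic only in minor.

A minor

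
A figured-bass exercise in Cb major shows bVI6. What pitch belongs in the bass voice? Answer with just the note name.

bVI in Cb major has root Abb; the chord is Abb-Cb-Ebb.
The figure 6 means first inversion — the third is in the bass.

Cb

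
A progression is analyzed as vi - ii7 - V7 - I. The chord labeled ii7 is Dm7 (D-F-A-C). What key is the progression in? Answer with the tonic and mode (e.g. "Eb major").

C major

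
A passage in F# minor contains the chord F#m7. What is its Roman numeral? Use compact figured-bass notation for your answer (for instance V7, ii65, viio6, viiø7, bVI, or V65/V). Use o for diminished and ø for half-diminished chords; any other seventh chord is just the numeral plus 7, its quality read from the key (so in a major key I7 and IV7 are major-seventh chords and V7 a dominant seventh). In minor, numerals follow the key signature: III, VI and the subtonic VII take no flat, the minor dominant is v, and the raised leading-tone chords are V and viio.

i7

The pitches F#-A-C#-E form a minor seventh chord rooted on F#.
F# is scale degree 1 in F# minor, and a minor seventh chord on that degree is written i7.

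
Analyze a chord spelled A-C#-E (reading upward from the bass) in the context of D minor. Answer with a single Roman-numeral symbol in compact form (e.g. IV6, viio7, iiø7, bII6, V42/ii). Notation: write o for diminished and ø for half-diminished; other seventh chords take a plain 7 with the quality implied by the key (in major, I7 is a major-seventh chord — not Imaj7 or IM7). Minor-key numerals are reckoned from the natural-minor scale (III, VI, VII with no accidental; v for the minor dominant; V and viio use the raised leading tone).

V

Stacked in thirds the chord is A-C#-E: a major triad on A.
A is scale degree 5 in D minor, and a major triad on that degree is written V.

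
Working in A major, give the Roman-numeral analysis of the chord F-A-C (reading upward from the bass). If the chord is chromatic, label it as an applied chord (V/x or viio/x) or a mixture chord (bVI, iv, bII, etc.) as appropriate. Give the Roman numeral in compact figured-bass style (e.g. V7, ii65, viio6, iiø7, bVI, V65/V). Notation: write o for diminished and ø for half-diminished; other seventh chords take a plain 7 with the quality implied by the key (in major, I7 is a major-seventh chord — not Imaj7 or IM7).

bVI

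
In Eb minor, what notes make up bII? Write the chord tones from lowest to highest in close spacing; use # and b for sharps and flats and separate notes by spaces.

Scale degree 2 in Eb minor is F; lowering it a half step gives Fb. bII is the Neapolitan chord — a major triad on the lowered second degree.
So the chord is Fb-Ab-Cb, a major triad.

Fb Ab Cb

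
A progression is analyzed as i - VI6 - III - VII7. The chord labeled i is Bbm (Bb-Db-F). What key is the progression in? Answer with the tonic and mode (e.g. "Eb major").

Bb minor

The chord Bbm is a minor triad rooted on Bb; its label is i.
If Bb is scale degree 1 and the mode makes that degree carry a minor triad, the tonic is Bb and the mode is minor.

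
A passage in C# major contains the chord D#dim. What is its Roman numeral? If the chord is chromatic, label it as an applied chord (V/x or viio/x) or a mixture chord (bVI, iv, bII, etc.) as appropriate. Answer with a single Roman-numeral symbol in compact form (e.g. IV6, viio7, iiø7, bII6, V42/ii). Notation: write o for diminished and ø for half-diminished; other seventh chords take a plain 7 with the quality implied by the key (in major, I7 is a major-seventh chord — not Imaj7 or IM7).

iio

The pitches D#-F#-A form a diminished triad rooted on D#.
D# is the second degree of C# major. This is the diminished supertonic triad, borrowed from the parallel minor.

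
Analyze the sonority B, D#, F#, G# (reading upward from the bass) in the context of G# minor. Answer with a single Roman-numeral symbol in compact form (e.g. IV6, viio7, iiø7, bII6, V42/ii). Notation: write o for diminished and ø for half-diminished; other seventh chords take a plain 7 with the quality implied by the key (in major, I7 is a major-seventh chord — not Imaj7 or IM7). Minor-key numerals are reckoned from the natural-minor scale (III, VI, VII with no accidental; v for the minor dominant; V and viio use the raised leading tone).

i65

Stacked in thirds the chord is G#-B-D#-F#: a minor seventh chord on G#.
G# is scale degree 1 in G# minor, and a minor seventh chord on that degree is written i7.
With B in the bass the chord is in first inversion, so the figured bass is 65.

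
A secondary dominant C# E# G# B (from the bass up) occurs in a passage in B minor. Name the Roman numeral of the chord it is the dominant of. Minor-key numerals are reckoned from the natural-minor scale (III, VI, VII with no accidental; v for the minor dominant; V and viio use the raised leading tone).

The chord is a dominant seventh chord on C#.
A dominant resolves down a perfect fifth: C# → F#. In B minor, F# is scale degree 5, i.e. V.

V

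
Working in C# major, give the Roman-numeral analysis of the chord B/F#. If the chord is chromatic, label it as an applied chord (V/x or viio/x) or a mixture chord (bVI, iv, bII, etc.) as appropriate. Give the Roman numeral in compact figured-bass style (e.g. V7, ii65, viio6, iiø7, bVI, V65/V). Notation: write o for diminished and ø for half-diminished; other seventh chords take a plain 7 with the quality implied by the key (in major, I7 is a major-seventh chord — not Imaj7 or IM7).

The pitches B-D#-F# form a major triad rooted on B.
B is the lowered seventh degree of C# major (diatonic 7 would be B#). This is a major triad on the lowered seventh degree (the subtonic), borrowed from the parallel minor.
With F# in the bass the chord is in second inversion, so the figured bass is 64.

bVII64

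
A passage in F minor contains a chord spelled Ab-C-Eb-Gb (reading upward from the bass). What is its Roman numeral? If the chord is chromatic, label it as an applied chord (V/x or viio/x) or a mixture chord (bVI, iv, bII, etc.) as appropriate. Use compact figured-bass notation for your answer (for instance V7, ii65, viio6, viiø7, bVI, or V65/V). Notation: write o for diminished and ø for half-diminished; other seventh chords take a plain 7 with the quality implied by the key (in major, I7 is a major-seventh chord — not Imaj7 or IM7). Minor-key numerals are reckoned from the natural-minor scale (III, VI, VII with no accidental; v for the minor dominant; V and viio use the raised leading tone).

V7/VI

Stacked in thirds the chord is Ab-C-Eb-Gb: a dominant seventh chord on Ab.
Ab is not a diatonic chord root with this quality in F minor, but it lies a perfect fifth above Db (VI), so the chord functions as an applied dominant of VI.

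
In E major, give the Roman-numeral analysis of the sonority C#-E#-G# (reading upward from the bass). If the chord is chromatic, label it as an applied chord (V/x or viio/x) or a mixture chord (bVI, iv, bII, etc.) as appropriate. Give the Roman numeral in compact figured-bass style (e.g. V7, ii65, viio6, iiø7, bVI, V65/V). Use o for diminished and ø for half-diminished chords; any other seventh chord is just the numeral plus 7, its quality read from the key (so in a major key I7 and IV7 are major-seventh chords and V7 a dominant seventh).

Stacked in thirds the chord is C#-E#-G#: a major triad on C#.
C# is not a diatonic chord root with this quality in E major, but it lies a perfect fifth above F# (ii), so the chord functions as an applied dominant of ii.

V/ii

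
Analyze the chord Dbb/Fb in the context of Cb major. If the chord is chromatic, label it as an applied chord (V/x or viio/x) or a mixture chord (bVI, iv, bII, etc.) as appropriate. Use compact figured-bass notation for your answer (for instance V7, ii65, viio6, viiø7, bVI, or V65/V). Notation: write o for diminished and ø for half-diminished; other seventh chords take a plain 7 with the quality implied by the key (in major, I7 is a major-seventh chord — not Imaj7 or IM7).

bII6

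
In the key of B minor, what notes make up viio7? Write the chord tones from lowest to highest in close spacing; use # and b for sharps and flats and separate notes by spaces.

A# C# E G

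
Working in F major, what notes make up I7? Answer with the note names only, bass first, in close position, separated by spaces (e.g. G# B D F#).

F A C E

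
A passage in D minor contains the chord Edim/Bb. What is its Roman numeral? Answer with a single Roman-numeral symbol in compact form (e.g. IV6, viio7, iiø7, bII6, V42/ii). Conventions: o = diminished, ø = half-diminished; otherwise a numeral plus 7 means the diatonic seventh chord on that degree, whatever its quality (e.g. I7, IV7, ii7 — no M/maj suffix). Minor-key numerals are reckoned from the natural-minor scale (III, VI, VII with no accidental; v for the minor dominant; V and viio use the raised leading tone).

Stacked in thirds the chord is E-G-Bb: a diminished triad on E.
E is scale degree 2 in D minor, and a diminished triad on that degree is written iio.
With Bb in the bass the chord is in second inversion, so the figured bass is 64.

iio64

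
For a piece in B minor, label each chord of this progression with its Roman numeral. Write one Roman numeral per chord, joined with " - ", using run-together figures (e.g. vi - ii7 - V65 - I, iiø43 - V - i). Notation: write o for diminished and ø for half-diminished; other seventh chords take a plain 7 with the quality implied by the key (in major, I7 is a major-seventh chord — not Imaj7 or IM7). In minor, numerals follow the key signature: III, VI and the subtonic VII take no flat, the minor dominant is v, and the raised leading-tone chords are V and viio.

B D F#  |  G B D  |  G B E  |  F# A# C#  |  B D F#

B-D-F#: root B is the tonic; minor triad there is i.
G-B-D: major triad on G = scale degree 6 → VI.
G-B-E: minor triad on E = scale degree 4 → iv6.
F#-A#-C# has root F#, degree 5 in B minor, so V.
B-D-F# has root B, degree 1 in B minor, so i.

i - VI - iv6 - V - i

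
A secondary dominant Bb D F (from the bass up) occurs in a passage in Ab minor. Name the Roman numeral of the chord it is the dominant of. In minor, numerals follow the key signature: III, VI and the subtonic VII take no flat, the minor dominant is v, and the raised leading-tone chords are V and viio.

V

The chord is a major triad on Bb.
A dominant resolves down a perfect fifth: Bb → Eb. In Ab minor, Eb is scale degree 5, i.e. V.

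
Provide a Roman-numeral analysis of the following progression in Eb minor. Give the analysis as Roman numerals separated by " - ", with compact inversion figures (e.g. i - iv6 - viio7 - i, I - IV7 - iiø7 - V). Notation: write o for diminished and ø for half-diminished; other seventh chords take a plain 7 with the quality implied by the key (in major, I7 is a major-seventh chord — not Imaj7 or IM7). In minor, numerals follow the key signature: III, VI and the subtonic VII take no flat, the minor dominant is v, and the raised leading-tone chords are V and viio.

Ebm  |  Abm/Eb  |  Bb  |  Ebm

i - iv64 - V - i

Ebm: minor triad on Eb = scale degree 1 → i.
Abm/Eb: root Ab is the subdominant; minor triad there is iv64.
Bb: root Bb is the dominant; major triad there is V.
Ebm has root Eb, degree 1 in Eb minor, so i.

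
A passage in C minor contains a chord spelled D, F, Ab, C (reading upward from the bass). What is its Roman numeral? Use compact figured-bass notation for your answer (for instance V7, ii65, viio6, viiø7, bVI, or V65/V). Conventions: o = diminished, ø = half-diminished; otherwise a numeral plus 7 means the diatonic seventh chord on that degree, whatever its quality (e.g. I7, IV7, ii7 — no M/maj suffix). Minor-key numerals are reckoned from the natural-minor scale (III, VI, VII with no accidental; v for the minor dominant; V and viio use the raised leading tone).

iiø7

Stacked in thirds the chord is D-F-Ab-C: a half-diminished seventh chord on D.
In C minor, D is the supertonic; the diatonic half-diminished seventh chord there is iiø7.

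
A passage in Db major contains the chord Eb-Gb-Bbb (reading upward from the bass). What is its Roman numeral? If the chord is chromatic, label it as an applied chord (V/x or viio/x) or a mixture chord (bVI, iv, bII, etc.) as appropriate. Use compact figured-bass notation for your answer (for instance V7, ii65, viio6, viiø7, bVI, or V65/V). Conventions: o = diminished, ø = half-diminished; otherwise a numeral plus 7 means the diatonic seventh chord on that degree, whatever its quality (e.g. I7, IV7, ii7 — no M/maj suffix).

iio

Stacked in thirds the chord is Eb-Gb-Bbb: a diminished triad on Eb.
Eb is the second degree of Db major. This is the diminished supertonic triad, borrowed from the parallel minor.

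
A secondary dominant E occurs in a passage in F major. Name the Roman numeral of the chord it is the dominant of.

iii

The chord is a major triad on E.
A dominant resolves down a perfect fifth: E → A. In F major, A is scale degree 3, i.e. iii.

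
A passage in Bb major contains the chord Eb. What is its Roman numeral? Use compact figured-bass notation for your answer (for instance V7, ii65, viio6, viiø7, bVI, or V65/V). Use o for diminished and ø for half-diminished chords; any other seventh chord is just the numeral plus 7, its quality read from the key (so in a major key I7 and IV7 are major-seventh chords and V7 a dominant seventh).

The pitches Eb-G-Bb form a major triad rooted on Eb.
In Bb major, Eb is the subdominant; the diatonic major triad there is IV.

IV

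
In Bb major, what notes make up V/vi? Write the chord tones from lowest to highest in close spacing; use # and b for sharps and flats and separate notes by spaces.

D F# A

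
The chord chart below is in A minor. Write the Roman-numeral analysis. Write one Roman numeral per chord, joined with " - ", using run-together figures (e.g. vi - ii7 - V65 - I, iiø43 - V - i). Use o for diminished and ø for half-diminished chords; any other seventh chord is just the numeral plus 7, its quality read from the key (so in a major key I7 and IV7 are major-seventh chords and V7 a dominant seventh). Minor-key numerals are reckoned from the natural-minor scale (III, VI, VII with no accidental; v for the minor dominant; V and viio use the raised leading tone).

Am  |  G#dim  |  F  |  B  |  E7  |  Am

Am: minor triad on A = scale degree 1 → i.
G#dim: diminished triad on G# = scale degree 7 → viio.
F: root F is the submediant; major triad there is VI.
B: chromatic; B is V of V, so V/V.
E7 has root E, degree 5 in A minor, so V7.
Am has root A, degree 1 in A minor, so i.

i - viio - VI - V/V - V7 - i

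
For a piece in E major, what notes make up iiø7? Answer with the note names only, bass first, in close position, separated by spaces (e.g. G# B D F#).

Scale degree 2 in E major is F#; here the chord built on it is altered to a half-diminished seventh chord. iiø7 is the half-diminished supertonic seventh, borrowed from the parallel minor.
So the chord is F#-A-C-E, a half-diminished seventh chord.

F# A C E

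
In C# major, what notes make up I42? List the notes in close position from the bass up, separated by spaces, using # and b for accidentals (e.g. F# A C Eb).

B# C# E# G#

The numeral's case and figure indicate a major seventh chord. In C# major its root, the tonic, is C#.
Stacking thirds from C# gives C#-E#-G#-B#.
The figured bass 42 indicates third inversion, placing the seventh (B#) in the bass: B#-C#-E#-G#.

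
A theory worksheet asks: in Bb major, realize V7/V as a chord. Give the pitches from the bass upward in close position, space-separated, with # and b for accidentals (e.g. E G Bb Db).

C E G Bb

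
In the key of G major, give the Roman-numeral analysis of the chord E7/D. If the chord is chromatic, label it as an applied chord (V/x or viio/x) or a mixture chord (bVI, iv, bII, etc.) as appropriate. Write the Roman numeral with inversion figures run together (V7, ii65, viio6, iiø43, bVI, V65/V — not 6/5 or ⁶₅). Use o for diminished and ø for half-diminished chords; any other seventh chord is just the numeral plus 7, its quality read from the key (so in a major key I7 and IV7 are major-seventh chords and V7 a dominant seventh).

V42/ii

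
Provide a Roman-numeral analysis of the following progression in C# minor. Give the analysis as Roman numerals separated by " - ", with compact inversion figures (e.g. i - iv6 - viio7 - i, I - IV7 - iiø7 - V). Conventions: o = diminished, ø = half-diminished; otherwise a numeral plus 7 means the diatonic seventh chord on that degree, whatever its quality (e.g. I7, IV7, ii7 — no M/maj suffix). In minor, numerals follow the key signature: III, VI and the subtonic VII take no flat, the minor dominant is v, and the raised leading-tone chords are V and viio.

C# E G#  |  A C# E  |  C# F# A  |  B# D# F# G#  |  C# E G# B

C#-E-G#: root C# is the tonic; minor triad there is i.
A-C#-E: major triad on A = scale degree 6 → VI.
C#-F#-A has root F#, degree 4 in C# minor, so iv64.
B#-D#-F#-G#: dominant seventh chord on G# = scale degree 5 → V65.
C#-E-G#-B: root C# is the tonic; minor seventh chord there is i7.

i - VI - iv64 - V65 - i7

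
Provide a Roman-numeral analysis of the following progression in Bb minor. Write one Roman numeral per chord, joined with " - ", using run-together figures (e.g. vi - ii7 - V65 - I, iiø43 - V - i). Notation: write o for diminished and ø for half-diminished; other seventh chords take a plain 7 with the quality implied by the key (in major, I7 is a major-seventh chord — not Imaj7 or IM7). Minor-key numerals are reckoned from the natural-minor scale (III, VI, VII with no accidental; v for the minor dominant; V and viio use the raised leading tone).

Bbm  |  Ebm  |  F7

i - iv - V7

Bbm has root Bb, degree 1 in Bb minor, so i.
Ebm has root Eb, degree 4 in Bb minor, so iv.
F7: dominant seventh chord on F = scale degree 5 → V7.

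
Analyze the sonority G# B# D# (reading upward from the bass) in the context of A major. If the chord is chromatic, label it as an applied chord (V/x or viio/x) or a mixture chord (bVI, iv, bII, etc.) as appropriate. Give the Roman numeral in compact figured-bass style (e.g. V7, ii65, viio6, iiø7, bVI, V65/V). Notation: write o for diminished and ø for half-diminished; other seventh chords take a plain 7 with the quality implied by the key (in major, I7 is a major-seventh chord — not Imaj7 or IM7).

Stacked in thirds the chord is G#-B#-D#: a major triad on G#.
G# is not a diatonic chord root with this quality in A major, but it lies a perfect fifth above C# (iii), so the chord functions as an applied dominant of iii.

V/iii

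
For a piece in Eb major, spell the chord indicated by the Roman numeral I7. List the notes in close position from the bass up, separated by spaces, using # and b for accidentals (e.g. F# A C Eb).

Eb G Bb D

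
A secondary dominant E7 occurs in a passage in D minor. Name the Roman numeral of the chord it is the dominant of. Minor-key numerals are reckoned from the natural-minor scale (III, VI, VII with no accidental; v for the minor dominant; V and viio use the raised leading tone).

The chord is a dominant seventh chord on E.
A dominant resolves down a perfect fifth: E → A. In D minor, A is scale degree 5, i.e. V.

V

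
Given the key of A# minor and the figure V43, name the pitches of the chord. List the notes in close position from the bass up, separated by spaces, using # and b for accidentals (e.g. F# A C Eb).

B# D# E# G##

In A# minor, the dominant is E#. The dominant is major (leading tone raised), so V is a dominant seventh chord.
Stacking thirds from E# gives E#-G##-B#-D#.
With the 43 figure the chord is in second inversion; from the bass B# upward in close position it reads B#-D#-E#-G##.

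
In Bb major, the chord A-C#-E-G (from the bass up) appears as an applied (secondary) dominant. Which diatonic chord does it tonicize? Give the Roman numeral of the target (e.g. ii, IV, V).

The chord is a dominant seventh chord on A.
A dominant resolves down a perfect fifth: A → D. In Bb major, D is scale degree 3, i.e. iii.

iii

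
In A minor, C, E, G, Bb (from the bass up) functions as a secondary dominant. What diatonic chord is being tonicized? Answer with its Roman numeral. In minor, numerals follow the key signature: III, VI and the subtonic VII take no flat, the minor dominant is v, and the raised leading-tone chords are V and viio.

The chord is a dominant seventh chord on C.
A dominant resolves down a perfect fifth: C → F. In A minor, F is scale degree 6, i.e. VI.

VI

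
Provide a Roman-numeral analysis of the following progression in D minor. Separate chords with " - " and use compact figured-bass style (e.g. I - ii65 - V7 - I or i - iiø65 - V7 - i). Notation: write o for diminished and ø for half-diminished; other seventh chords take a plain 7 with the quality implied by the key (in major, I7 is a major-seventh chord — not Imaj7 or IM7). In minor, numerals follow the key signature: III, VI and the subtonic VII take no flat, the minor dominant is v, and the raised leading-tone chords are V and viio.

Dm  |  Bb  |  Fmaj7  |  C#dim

Dm: minor triad on D = scale degree 1 → i.
Bb: root Bb is the submediant; major triad there is VI.
Fmaj7 has root F, degree 3 in D minor, so III7.
C#dim: root C# is the leading tone; diminished triad there is viio.

i - VI - III7 - viio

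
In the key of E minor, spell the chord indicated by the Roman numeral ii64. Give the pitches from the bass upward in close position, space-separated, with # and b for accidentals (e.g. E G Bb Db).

C# F# A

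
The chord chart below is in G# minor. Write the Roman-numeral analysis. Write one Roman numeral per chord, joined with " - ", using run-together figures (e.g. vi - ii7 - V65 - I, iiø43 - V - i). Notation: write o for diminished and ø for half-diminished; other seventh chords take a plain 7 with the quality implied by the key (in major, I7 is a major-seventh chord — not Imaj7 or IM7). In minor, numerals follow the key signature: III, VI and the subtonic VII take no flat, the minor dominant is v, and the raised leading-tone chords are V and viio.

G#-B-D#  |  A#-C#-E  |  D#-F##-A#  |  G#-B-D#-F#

G#-B-D#: minor triad on G# = scale degree 1 → i.
A#-C#-E has root A#, degree 2 in G# minor, so iio.
D#-F##-A#: root D# is the dominant; major triad there is V.
G#-B-D#-F#: minor seventh chord on G# = scale degree 1 → i7.

i - iio - V - i7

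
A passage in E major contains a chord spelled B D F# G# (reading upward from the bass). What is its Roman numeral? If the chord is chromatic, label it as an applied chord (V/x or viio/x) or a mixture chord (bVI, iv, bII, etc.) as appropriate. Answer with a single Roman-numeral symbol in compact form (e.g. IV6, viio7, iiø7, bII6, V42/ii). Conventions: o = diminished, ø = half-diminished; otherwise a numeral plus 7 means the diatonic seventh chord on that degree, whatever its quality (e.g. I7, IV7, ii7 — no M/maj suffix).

viiø65/IV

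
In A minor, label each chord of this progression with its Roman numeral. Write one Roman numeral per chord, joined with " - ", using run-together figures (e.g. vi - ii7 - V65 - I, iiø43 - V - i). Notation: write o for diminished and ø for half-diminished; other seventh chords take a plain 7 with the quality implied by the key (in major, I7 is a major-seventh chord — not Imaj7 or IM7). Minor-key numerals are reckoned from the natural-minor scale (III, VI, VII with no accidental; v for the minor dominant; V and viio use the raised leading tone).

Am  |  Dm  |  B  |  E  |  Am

Am: minor triad on A = scale degree 1 → i.
Dm has root D, degree 4 in A minor, so iv.
B: a major triad on B, the applied dominant of V → V/V.
E has root E, degree 5 in A minor, so V.
Am: root A is the tonic; minor triad there is i.

i - iv - V/V - V - i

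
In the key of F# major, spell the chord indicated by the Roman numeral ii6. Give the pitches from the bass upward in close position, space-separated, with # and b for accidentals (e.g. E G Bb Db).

B D# G#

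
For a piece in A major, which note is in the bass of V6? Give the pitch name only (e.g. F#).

G#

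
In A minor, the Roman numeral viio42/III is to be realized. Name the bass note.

Ab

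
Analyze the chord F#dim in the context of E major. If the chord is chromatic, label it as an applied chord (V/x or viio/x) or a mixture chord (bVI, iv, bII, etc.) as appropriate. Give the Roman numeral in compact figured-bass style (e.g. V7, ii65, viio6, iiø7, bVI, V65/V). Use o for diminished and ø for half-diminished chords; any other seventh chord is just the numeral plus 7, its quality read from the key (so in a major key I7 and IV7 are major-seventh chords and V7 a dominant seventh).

The pitches F#-A-C form a diminished triad rooted on F#.
F# is the second degree of E major. This is the diminished supertonic triad, borrowed from the parallel minor.

iio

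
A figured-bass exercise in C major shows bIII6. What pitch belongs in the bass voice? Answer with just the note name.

bIII in C major has root Eb; the chord is Eb-G-Bb.
The figure 6 means first inversion — the third is in the bass.

G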